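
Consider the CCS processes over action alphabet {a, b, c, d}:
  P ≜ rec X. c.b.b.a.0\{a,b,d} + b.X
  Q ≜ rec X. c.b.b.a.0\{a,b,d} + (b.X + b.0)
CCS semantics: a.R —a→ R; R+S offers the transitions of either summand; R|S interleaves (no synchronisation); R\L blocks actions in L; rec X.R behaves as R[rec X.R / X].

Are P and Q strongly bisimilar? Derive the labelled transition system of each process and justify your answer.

not bisimilar

LTS(P): 5 reachable states
  s0 = rec X. c.b.b.a.0\{a,b,d} + b.X → -b-> s0, -c-> s1
  s1 = b.b.a.0\{a,b,d} → -b-> s2
  s2 = b.a.0\{a,b,d} → -b-> s3
  s3 = a.0\{a,b,d} → -a-> s4
  s4 = 0\{a,b,d} → ·
LTS(Q): 6 reachable states
  t0 = rec X. c.b.b.a.0\{a,b,d} + (b.X + b.0) → -b-> t0, -b-> t1, -c-> t2
  t1 = 0 → ·
  t2 = b.b.a.0\{a,b,d} → -b-> t3
  t3 = b.a.0\{a,b,d} → -b-> t4
  t4 = a.0\{a,b,d} → -a-> t5
  t5 = 0\{a,b,d} → ·
Coarsest stable partition (strong bisimilarity classes):
  B0 = {s0}
  B1 = {s1, t2}
  B2 = {s2, t3}
  B3 = {s3, t4}
  B4 = {s4, t1, t5}
  B5 = {t0}
s0 ∈ B0, t0 ∈ B5 → different blocks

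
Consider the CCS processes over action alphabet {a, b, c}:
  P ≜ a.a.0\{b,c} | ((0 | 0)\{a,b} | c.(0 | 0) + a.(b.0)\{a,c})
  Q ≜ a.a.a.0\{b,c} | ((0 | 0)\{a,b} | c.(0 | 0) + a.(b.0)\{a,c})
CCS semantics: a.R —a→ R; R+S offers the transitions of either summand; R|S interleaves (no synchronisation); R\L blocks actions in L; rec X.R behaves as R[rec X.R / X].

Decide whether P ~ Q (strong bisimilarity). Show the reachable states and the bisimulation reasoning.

P ≁ Q

LTS(P): 12 reachable states
  p0 = a.a.0\{b,c} | ((0 | 0)\{a,b} | c.(0 | 0) + a.(b.0)\{a,c}) → ··a··> p1, ··a··> p2, ··c··> p3
  p1 = a.0\{b,c} | ((0 | 0)\{a,b} | c.(0 | 0) + a.(b.0)\{a,c}) → ··a··> p4, ··a··> p5, ··c··> p6
  p2 = a.a.0\{b,c} | (b.0)\{a,c} → ··a··> p5, ··b··> p7
  p3 = a.a.0\{b,c} | ((0 | 0)\{a,b} | (0 | 0)) → ··a··> p6
  p4 = 0\{b,c} | ((0 | 0)\{a,b} | c.(0 | 0) + a.(b.0)\{a,c}) → ··a··> p8, ··c··> p9
  p5 = a.0\{b,c} | (b.0)\{a,c} → ··a··> p8, ··b··> p10
  p6 = a.0\{b,c} | ((0 | 0)\{a,b} | (0 | 0)) → ··a··> p9
  p7 = a.a.0\{b,c} | 0\{a,c} → ··a··> p10
  p8 = 0\{b,c} | (b.0)\{a,c} → ··b··> p11
  p9 = 0\{b,c} | ((0 | 0)\{a,b} | (0 | 0)) → stopped
  p10 = a.0\{b,c} | 0\{a,c} → ··a··> p11
  p11 = 0\{b,c} | 0\{a,c} → stopped
LTS(Q): 16 reachable states
  q0 = a.a.a.0\{b,c} | ((0 | 0)\{a,b} | c.(0 | 0) + a.(b.0)\{a,c}) → ··a··> q1, ··a··> q2, ··c··> q3
  q1 = a.a.0\{b,c} | ((0 | 0)\{a,b} | c.(0 | 0) + a.(b.0)\{a,c}) → ··a··> q4, ··a··> q5, ··c··> q6
  q2 = a.a.a.0\{b,c} | (b.0)\{a,c} → ··a··> q5, ··b··> q7
  q3 = a.a.a.0\{b,c} | ((0 | 0)\{a,b} | (0 | 0)) → ··a··> q6
  q4 = a.0\{b,c} | ((0 | 0)\{a,b} | c.(0 | 0) + a.(b.0)\{a,c}) → ··a··> q8, ··a··> q9, ··c··> q10
  q5 = a.a.0\{b,c} | (b.0)\{a,c} → ··a··> q9, ··b··> q11
  q6 = a.a.0\{b,c} | ((0 | 0)\{a,b} | (0 | 0)) → ··a··> q10
  q7 = a.a.a.0\{b,c} | 0\{a,c} → ··a··> q11
  q8 = 0\{b,c} | ((0 | 0)\{a,b} | c.(0 | 0) + a.(b.0)\{a,c}) → ··a··> q12, ··c··> q13
  q9 = a.0\{b,c} | (b.0)\{a,c} → ··a··> q12, ··b··> q14
  q10 = a.0\{b,c} | ((0 | 0)\{a,b} | (0 | 0)) → ··a··> q13
  q11 = a.a.0\{b,c} | 0\{a,c} → ··a··> q14
  q12 = 0\{b,c} | (b.0)\{a,c} → ··b··> q15
  q13 = 0\{b,c} | ((0 | 0)\{a,b} | (0 | 0)) → stopped
  q14 = a.0\{b,c} | 0\{a,c} → ··a··> q15
  q15 = 0\{b,c} | 0\{a,c} → stopped
Bisimilarity quotient blocks:
  B0 = {p0, q1}
  B1 = {p3, p7, q11, q6}
  B2 = {p10, p6, q10, q14}
  B3 = {p11, p9, q13, q15}
  B4 = {p2, q5}
  B5 = {p5, q9}
  B6 = {p8, q12}
  B7 = {p1, q4}
  B8 = {p4, q8}
  B9 = {q0}
  B10 = {q2}
  B11 = {q3, q7}
p0 ∈ B0, q0 ∈ B9 → different blocks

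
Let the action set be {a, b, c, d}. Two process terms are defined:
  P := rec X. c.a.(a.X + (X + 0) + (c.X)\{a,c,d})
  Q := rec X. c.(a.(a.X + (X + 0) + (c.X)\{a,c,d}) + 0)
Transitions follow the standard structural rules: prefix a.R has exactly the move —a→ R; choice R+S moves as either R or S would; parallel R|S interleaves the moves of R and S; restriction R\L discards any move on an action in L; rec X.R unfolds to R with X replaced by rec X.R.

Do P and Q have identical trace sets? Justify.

P's transition system — 3 states:
  m0 = rec X. c.a.(a.X + (X + 0) + (c.X)\{a,c,d}) ⊢ —c→ m1
  m1 = a.(a.(rec X. c.a.(a.X + (X + 0) + (c.X)\{a,c,d})) + ((rec X. c.a.(a.X + (X + 0) + (c.X)\{a,c,d})) + 0) + (c.(rec X. c.a.(a.X + (X + 0) + (c.X)\{a,c,d})))\{a,c,d}) ⊢ —a→ m2
  m2 = a.(rec X. c.a.(a.X + (X + 0) + (c.X)\{a,c,d})) + ((rec X. c.a.(a.X + (X + 0) + (c.X)\{a,c,d})) + 0) + (c.(rec X. c.a.(a.X + (X + 0) + (c.X)\{a,c,d})))\{a,c,d} ⊢ —a→ m0, —c→ m1
Q's transition system — 3 states:
  n0 = rec X. c.(a.(a.X + (X + 0) + (c.X)\{a,c,d}) + 0) ⊢ —c→ n1
  n1 = a.(a.(rec X. c.(a.(a.X + (X + 0) + (c.X)\{a,c,d}) + 0)) + ((rec X. c.(a.(a.X + (X + 0) + (c.X)\{a,c,d}) + 0)) + 0) + (c.(rec X. c.(a.(a.X + (X + 0) + (c.X)\{a,c,d}) + 0)))\{a,c,d}) + 0 ⊢ —a→ n2
  n2 = a.(rec X. c.(a.(a.X + (X + 0) + (c.X)\{a,c,d}) + 0)) + ((rec X. c.(a.(a.X + (X + 0) + (c.X)\{a,c,d}) + 0)) + 0) + (c.(rec X. c.(a.(a.X + (X + 0) + (c.X)\{a,c,d}) + 0)))\{a,c,d} ⊢ —a→ n0, —c→ n1
Bisimilarity quotient blocks:
  B0 = {m0, n0}
  B1 = {m1, n1}
  B2 = {m2, n2}
m0 ∈ B0, n0 ∈ B0 → same block
Bisimilar ⇒ trace-equivalent.

YES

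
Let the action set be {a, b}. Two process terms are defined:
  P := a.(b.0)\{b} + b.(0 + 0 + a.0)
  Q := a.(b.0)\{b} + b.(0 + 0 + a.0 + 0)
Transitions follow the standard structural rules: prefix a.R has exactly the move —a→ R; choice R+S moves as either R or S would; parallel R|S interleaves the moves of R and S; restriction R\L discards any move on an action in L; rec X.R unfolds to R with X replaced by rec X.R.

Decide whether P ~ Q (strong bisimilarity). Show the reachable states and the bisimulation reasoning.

P's transition system — 4 states:
  m0 = a.(b.0)\{b} + b.(0 + 0 + a.0) ⊢ —a→ m1, —b→ m2
  m1 = (b.0)\{b} ⊢ (no moves)
  m2 = 0 + 0 + a.0 ⊢ —a→ m3
  m3 = 0 ⊢ (no moves)
Q's transition system — 4 states:
  n0 = a.(b.0)\{b} + b.(0 + 0 + a.0 + 0) ⊢ —a→ n1, —b→ n2
  n1 = (b.0)\{b} ⊢ (no moves)
  n2 = 0 + 0 + a.0 + 0 ⊢ —a→ n3
  n3 = 0 ⊢ (no moves)
Coarsest stable partition (strong bisimilarity classes):
  B0 = {m0, n0}
  B1 = {m1, m3, n1, n3}
  B2 = {m2, n2}
m0 ∈ B0, n0 ∈ B0 → same block

bisimilar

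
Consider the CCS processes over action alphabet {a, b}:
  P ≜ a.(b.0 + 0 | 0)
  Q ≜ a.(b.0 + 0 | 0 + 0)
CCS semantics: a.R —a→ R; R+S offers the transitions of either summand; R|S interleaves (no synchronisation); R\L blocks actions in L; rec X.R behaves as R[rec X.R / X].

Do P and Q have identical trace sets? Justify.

P's transition system — 3 states:
  m0 = a.(b.0 + 0 | 0) | -a-> m1
  m1 = b.0 + 0 | 0 | -b-> m2
  m2 = 0 | ·
Q's transition system — 3 states:
  n0 = a.(b.0 + 0 | 0 + 0) | -a-> n1
  n1 = b.0 + 0 | 0 + 0 | -b-> n2
  n2 = 0 | ·
Coarsest stable partition (strong bisimilarity classes):
  B0 = {m0, n0}
  B1 = {m1, n1}
  B2 = {m2, n2}
m0 ∈ B0, n0 ∈ B0 → same block
Bisimilar ⇒ trace-equivalent.

traces(P) = traces(Q)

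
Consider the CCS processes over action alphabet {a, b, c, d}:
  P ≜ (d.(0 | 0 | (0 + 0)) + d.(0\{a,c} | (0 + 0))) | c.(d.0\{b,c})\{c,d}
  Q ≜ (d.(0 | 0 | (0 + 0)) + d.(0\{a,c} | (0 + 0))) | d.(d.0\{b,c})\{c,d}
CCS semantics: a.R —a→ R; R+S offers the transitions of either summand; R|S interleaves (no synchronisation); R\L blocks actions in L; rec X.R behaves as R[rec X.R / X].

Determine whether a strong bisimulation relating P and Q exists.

P's transition system — 6 states:
  p0 = (d.(0 | 0 | (0 + 0)) + d.(0\{a,c} | (0 + 0))) | c.(d.0\{b,c})\{c,d} ⊢ -c-> p1, -d-> p2, -d-> p3
  p1 = (d.(0 | 0 | (0 + 0)) + d.(0\{a,c} | (0 + 0))) | (d.0\{b,c})\{c,d} ⊢ -d-> p4, -d-> p5
  p2 = 0 | 0 | (0 + 0) | c.(d.0\{b,c})\{c,d} ⊢ -c-> p4
  p3 = 0\{a,c} | (0 + 0) | c.(d.0\{b,c})\{c,d} ⊢ -c-> p5
  p4 = 0 | 0 | (0 + 0) | (d.0\{b,c})\{c,d} ⊢ ·
  p5 = 0\{a,c} | (0 + 0) | (d.0\{b,c})\{c,d} ⊢ ·
Q's transition system — 6 states:
  q0 = (d.(0 | 0 | (0 + 0)) + d.(0\{a,c} | (0 + 0))) | d.(d.0\{b,c})\{c,d} ⊢ -d-> q1, -d-> q2, -d-> q3
  q1 = (d.(0 | 0 | (0 + 0)) + d.(0\{a,c} | (0 + 0))) | (d.0\{b,c})\{c,d} ⊢ -d-> q4, -d-> q5
  q2 = 0 | 0 | (0 + 0) | d.(d.0\{b,c})\{c,d} ⊢ -d-> q4
  q3 = 0\{a,c} | (0 + 0) | d.(d.0\{b,c})\{c,d} ⊢ -d-> q5
  q4 = 0 | 0 | (0 + 0) | (d.0\{b,c})\{c,d} ⊢ ·
  q5 = 0\{a,c} | (0 + 0) | (d.0\{b,c})\{c,d} ⊢ ·
Coarsest stable partition (strong bisimilarity classes):
  B0 = {p0}
  B1 = {p2, p3}
  B2 = {p4, p5, q4, q5}
  B3 = {p1, q1, q2, q3}
  B4 = {q0}
p0 ∈ B0, q0 ∈ B4 → different blocks

not bisimilar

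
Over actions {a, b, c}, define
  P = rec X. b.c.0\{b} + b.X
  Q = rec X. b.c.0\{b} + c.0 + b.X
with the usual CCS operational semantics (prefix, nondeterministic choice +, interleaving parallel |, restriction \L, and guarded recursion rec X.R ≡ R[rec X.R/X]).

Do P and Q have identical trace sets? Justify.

LTS(P): 3 reachable states
  p0 = rec X. b.c.0\{b} + b.X :: --b--▸ p0, --b--▸ p1
  p1 = c.0\{b} :: --c--▸ p2
  p2 = 0\{b} :: stopped
LTS(Q): 4 reachable states
  q0 = rec X. b.c.0\{b} + c.0 + b.X :: --b--▸ q0, --b--▸ q1, --c--▸ q2
  q1 = c.0\{b} :: --c--▸ q3
  q2 = 0 :: stopped
  q3 = 0\{b} :: stopped
Executing c from Q (initial set {q0}):
  after c @ step 1: {q2}
  — Q admits the full trace.
Executing c from P (initial set {p0}):
  after c @ step 1: ∅  — P cannot continue

traces(P) ≠ traces(Q) — witness ⟨c⟩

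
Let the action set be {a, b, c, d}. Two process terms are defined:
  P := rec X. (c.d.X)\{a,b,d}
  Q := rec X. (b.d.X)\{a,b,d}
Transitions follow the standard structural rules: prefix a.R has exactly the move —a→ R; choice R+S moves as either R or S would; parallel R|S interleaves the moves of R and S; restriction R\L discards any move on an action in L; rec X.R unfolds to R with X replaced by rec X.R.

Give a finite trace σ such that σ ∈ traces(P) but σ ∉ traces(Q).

c

Reachable graph of P (2 states):
  u0 = rec X. (c.d.X)\{a,b,d} has moves --c--▸ u1
  u1 = (d.(rec X. (c.d.X)\{a,b,d}))\{a,b,d} has moves ·
Reachable graph of Q (1 states):
  v0 = rec X. (b.d.X)\{a,b,d} has moves ·
Executing c from P (initial set {u0}):
  step 1 (c): {u1}
  P completes σ.
Executing c from Q (initial set {v0}):
  step 1 (c): ∅ (Q stuck)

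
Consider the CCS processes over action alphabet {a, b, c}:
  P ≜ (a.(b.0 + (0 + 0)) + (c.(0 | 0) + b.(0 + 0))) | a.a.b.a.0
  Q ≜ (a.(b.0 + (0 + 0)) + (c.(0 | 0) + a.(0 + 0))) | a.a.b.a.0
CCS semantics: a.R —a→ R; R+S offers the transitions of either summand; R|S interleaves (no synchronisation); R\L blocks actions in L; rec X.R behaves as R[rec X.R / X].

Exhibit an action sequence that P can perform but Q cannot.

b

P's transition system — 25 states:
  m0 = (a.(b.0 + (0 + 0)) + (c.(0 | 0) + b.(0 + 0))) | a.a.b.a.0 ⊢ -a-> m1, -a-> m2, -b-> m3, -c-> m4
  m1 = (a.(b.0 + (0 + 0)) + (c.(0 | 0) + b.(0 + 0))) | a.b.a.0 ⊢ -a-> m5, -a-> m6, -b-> m7, -c-> m8
  m2 = (b.0 + (0 + 0)) | a.a.b.a.0 ⊢ -a-> m6, -b-> m9
  m3 = (0 + 0) | a.a.b.a.0 ⊢ -a-> m7
  m4 = 0 | 0 | a.a.b.a.0 ⊢ -a-> m8
  m5 = (a.(b.0 + (0 + 0)) + (c.(0 | 0) + b.(0 + 0))) | b.a.0 ⊢ -a-> m10, -b-> m11, -b-> m12, -c-> m13
  m6 = (b.0 + (0 + 0)) | a.b.a.0 ⊢ -a-> m10, -b-> m14
  m7 = (0 + 0) | a.b.a.0 ⊢ -a-> m11
  m8 = 0 | 0 | a.b.a.0 ⊢ -a-> m13
  m9 = 0 | a.a.b.a.0 ⊢ -a-> m14
  m10 = (b.0 + (0 + 0)) | b.a.0 ⊢ -b-> m15, -b-> m16
  m11 = (0 + 0) | b.a.0 ⊢ -b-> m17
  m12 = (a.(b.0 + (0 + 0)) + (c.(0 | 0) + b.(0 + 0))) | a.0 ⊢ -a-> m15, -a-> m18, -b-> m17, -c-> m19
  m13 = 0 | 0 | b.a.0 ⊢ -b-> m19
  m14 = 0 | a.b.a.0 ⊢ -a-> m16
  m15 = (b.0 + (0 + 0)) | a.0 ⊢ -a-> m20, -b-> m21
  m16 = 0 | b.a.0 ⊢ -b-> m21
  m17 = (0 + 0) | a.0 ⊢ -a-> m22
  m18 = (a.(b.0 + (0 + 0)) + (c.(0 | 0) + b.(0 + 0))) | 0 ⊢ -a-> m20, -b-> m22, -c-> m23
  m19 = 0 | 0 | a.0 ⊢ -a-> m23
  m20 = (b.0 + (0 + 0)) | 0 ⊢ -b-> m24
  m21 = 0 | a.0 ⊢ -a-> m24
  m22 = (0 + 0) | 0 ⊢ (no moves)
  m23 = 0 | 0 | 0 ⊢ (no moves)
  m24 = 0 | 0 ⊢ (no moves)
Q's transition system — 25 states:
  n0 = (a.(b.0 + (0 + 0)) + (c.(0 | 0) + a.(0 + 0))) | a.a.b.a.0 ⊢ -a-> n1, -a-> n2, -a-> n3, -c-> n4
  n1 = (0 + 0) | a.a.b.a.0 ⊢ -a-> n5
  n2 = (a.(b.0 + (0 + 0)) + (c.(0 | 0) + a.(0 + 0))) | a.b.a.0 ⊢ -a-> n5, -a-> n6, -a-> n7, -c-> n8
  n3 = (b.0 + (0 + 0)) | a.a.b.a.0 ⊢ -a-> n7, -b-> n9
  n4 = 0 | 0 | a.a.b.a.0 ⊢ -a-> n8
  n5 = (0 + 0) | a.b.a.0 ⊢ -a-> n10
  n6 = (a.(b.0 + (0 + 0)) + (c.(0 | 0) + a.(0 + 0))) | b.a.0 ⊢ -a-> n10, -a-> n11, -b-> n12, -c-> n13
  n7 = (b.0 + (0 + 0)) | a.b.a.0 ⊢ -a-> n11, -b-> n14
  n8 = 0 | 0 | a.b.a.0 ⊢ -a-> n13
  n9 = 0 | a.a.b.a.0 ⊢ -a-> n14
  n10 = (0 + 0) | b.a.0 ⊢ -b-> n15
  n11 = (b.0 + (0 + 0)) | b.a.0 ⊢ -b-> n16, -b-> n17
  n12 = (a.(b.0 + (0 + 0)) + (c.(0 | 0) + a.(0 + 0))) | a.0 ⊢ -a-> n15, -a-> n16, -a-> n18, -c-> n19
  n13 = 0 | 0 | b.a.0 ⊢ -b-> n19
  n14 = 0 | a.b.a.0 ⊢ -a-> n17
  n15 = (0 + 0) | a.0 ⊢ -a-> n20
  n16 = (b.0 + (0 + 0)) | a.0 ⊢ -a-> n21, -b-> n22
  n17 = 0 | b.a.0 ⊢ -b-> n22
  n18 = (a.(b.0 + (0 + 0)) + (c.(0 | 0) + a.(0 + 0))) | 0 ⊢ -a-> n20, -a-> n21, -c-> n23
  n19 = 0 | 0 | a.0 ⊢ -a-> n23
  n20 = (0 + 0) | 0 ⊢ (no moves)
  n21 = (b.0 + (0 + 0)) | 0 ⊢ -b-> n24
  n22 = 0 | a.0 ⊢ -a-> n24
  n23 = 0 | 0 | 0 ⊢ (no moves)
  n24 = 0 | 0 ⊢ (no moves)
Run σ = ⟨b⟩ on P: start {m0}
  [1] b ⇒ {m3}
  ✓ P
Run σ = ⟨b⟩ on Q: start {n0}
  [1] b ⇒ ∅ (Q stuck)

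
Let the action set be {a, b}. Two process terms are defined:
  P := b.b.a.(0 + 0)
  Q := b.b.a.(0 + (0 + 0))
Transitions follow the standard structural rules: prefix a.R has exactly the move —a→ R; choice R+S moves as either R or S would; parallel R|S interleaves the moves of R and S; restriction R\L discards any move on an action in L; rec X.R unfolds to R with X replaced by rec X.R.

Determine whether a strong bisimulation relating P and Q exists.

LTS(P): 4 reachable states
  m0 = b.b.a.(0 + 0) | ··b··> m1
  m1 = b.a.(0 + 0) | ··b··> m2
  m2 = a.(0 + 0) | ··a··> m3
  m3 = 0 + 0 | deadlocked
LTS(Q): 4 reachable states
  n0 = b.b.a.(0 + (0 + 0)) | ··b··> n1
  n1 = b.a.(0 + (0 + 0)) | ··b··> n2
  n2 = a.(0 + (0 + 0)) | ··a··> n3
  n3 = 0 + (0 + 0) | deadlocked
Partition-refinement fixed point:
  B0 = {m0, n0}
  B1 = {m1, n1}
  B2 = {m2, n2}
  B3 = {m3, n3}
m0 ∈ B0, n0 ∈ B0 → same block

bisimilar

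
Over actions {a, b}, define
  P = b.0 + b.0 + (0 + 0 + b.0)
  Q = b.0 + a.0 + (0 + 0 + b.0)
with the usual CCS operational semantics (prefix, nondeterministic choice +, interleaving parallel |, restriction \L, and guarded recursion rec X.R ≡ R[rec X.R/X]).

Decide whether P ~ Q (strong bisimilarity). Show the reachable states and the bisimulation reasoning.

LTS(P): 2 reachable states
  s0 = b.0 + b.0 + (0 + 0 + b.0) → --b--▸ s1
  s1 = 0 → ·
LTS(Q): 2 reachable states
  t0 = b.0 + a.0 + (0 + 0 + b.0) → --a--▸ t1, --b--▸ t1
  t1 = 0 → ·
Partition-refinement fixed point:
  B0 = {s0}
  B1 = {s1, t1}
  B2 = {t0}
s0 ∈ B0, t0 ∈ B2 → different blocks

not bisimilar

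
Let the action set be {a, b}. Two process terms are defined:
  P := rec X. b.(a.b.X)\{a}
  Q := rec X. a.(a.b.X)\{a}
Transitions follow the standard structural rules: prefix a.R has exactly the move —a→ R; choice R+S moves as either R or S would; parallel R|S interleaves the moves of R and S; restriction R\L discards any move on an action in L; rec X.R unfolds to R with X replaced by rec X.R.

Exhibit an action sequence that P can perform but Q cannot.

b

Reachable graph of P (2 states):
  p0 = rec X. b.(a.b.X)\{a} ⊢ —b→ p1
  p1 = (a.b.(rec X. b.(a.b.X)\{a}))\{a} ⊢ (no moves)
Reachable graph of Q (2 states):
  q0 = rec X. a.(a.b.X)\{a} ⊢ —a→ q1
  q1 = (a.b.(rec X. a.(a.b.X)\{a}))\{a} ⊢ (no moves)
Trace ⟨b⟩ through P, begin at {p0}:
  step 1 (b): {p1}
  ✓ P
Trace ⟨b⟩ through Q, begin at {q0}:
  step 1 (b): no successor for Q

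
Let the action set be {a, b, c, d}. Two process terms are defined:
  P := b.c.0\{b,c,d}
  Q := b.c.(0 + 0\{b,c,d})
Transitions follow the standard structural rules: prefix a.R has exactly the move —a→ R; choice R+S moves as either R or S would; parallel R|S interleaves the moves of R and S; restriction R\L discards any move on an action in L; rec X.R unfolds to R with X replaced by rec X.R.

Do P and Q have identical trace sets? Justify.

YES

P's transition system — 3 states:
  u0 = b.c.0\{b,c,d} ⊢ --b--▸ u1
  u1 = c.0\{b,c,d} ⊢ --c--▸ u2
  u2 = 0\{b,c,d} ⊢ stopped
Q's transition system — 3 states:
  v0 = b.c.(0 + 0\{b,c,d}) ⊢ --b--▸ v1
  v1 = c.(0 + 0\{b,c,d}) ⊢ --c--▸ v2
  v2 = 0 + 0\{b,c,d} ⊢ stopped
Coarsest stable partition (strong bisimilarity classes):
  B0 = {u0, v0}
  B1 = {u1, v1}
  B2 = {u2, v2}
u0 ∈ B0, v0 ∈ B0 → same block
Bisimilar ⇒ trace-equivalent.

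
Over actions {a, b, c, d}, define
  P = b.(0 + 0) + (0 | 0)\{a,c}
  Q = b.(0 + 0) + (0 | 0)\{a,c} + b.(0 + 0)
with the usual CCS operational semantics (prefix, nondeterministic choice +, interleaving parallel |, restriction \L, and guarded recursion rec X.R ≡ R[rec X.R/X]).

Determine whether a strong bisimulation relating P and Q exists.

P's transition system — 2 states:
  p0 = b.(0 + 0) + (0 | 0)\{a,c} | —b→ p1
  p1 = 0 + 0 | stopped
Q's transition system — 2 states:
  q0 = b.(0 + 0) + (0 | 0)\{a,c} + b.(0 + 0) | —b→ q1
  q1 = 0 + 0 | stopped
Bisimilarity quotient blocks:
  B0 = {p0, q0}
  B1 = {p1, q1}
p0 ∈ B0, q0 ∈ B0 → same block

P ~ Q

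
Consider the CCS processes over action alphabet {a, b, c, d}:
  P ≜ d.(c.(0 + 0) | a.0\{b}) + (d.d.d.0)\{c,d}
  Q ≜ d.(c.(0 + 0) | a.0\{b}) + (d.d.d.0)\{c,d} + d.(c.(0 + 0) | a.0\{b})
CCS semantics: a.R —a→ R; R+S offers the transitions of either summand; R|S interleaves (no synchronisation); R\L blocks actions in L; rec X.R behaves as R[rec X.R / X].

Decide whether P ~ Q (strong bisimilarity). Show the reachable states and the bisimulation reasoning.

LTS(P): 5 reachable states
  u0 = d.(c.(0 + 0) | a.0\{b}) + (d.d.d.0)\{c,d} → —d→ u1
  u1 = c.(0 + 0) | a.0\{b} → —a→ u2, —c→ u3
  u2 = c.(0 + 0) | 0\{b} → —c→ u4
  u3 = (0 + 0) | a.0\{b} → —a→ u4
  u4 = (0 + 0) | 0\{b} → ∅
LTS(Q): 5 reachable states
  v0 = d.(c.(0 + 0) | a.0\{b}) + (d.d.d.0)\{c,d} + d.(c.(0 + 0) | a.0\{b}) → —d→ v1
  v1 = c.(0 + 0) | a.0\{b} → —a→ v2, —c→ v3
  v2 = c.(0 + 0) | 0\{b} → —c→ v4
  v3 = (0 + 0) | a.0\{b} → —a→ v4
  v4 = (0 + 0) | 0\{b} → ∅
Partition-refinement fixed point:
  B0 = {u0, v0}
  B1 = {u1, v1}
  B2 = {u3, v3}
  B3 = {u4, v4}
  B4 = {u2, v2}
u0 ∈ B0, v0 ∈ B0 → same block

YES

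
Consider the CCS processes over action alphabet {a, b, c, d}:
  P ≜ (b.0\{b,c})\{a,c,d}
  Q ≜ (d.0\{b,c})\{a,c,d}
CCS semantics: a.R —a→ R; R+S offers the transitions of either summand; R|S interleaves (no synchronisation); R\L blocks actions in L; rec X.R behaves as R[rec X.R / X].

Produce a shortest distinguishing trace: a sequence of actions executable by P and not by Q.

LTS(P): 2 reachable states
  s0 = (b.0\{b,c})\{a,c,d} :: --b--▸ s1
  s1 = 0\{b,c}\{a,c,d} :: (no moves)
LTS(Q): 1 reachable states
  t0 = (d.0\{b,c})\{a,c,d} :: (no moves)
Run σ = ⟨b⟩ on P: start {s0}
  step 1 (b): {s1}
  — P admits the full trace.
Run σ = ⟨b⟩ on Q: start {t0}
  step 1 (b): ∅ (Q stuck)

b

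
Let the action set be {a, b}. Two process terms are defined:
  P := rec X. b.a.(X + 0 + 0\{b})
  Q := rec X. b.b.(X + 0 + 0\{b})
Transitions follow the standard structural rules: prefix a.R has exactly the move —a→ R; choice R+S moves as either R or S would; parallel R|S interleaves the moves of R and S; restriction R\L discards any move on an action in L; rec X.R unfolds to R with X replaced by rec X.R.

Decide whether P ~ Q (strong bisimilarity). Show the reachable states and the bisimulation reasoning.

P's transition system — 3 states:
  u0 = rec X. b.a.(X + 0 + 0\{b}) :: --b--▸ u1
  u1 = a.((rec X. b.a.(X + 0 + 0\{b})) + 0 + 0\{b}) :: --a--▸ u2
  u2 = (rec X. b.a.(X + 0 + 0\{b})) + 0 + 0\{b} :: --b--▸ u1
Q's transition system — 3 states:
  v0 = rec X. b.b.(X + 0 + 0\{b}) :: --b--▸ v1
  v1 = b.((rec X. b.b.(X + 0 + 0\{b})) + 0 + 0\{b}) :: --b--▸ v2
  v2 = (rec X. b.b.(X + 0 + 0\{b})) + 0 + 0\{b} :: --b--▸ v1
Bisimilarity quotient blocks:
  B0 = {u0, u2}
  B1 = {u1}
  B2 = {v0, v1, v2}
u0 ∈ B0, v0 ∈ B2 → different blocks

P ≁ Q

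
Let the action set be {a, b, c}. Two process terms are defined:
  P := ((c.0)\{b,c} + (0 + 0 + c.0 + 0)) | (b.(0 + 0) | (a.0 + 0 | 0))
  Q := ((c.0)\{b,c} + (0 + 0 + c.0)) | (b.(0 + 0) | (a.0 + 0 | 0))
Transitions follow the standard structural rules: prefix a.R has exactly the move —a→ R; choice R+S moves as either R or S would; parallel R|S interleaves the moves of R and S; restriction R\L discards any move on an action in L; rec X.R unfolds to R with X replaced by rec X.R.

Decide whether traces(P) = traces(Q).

Reachable graph of P (8 states):
  m0 = ((c.0)\{b,c} + (0 + 0 + c.0 + 0)) | (b.(0 + 0) | (a.0 + 0 | 0)) | —a→ m1, —b→ m2, —c→ m3
  m1 = ((c.0)\{b,c} + (0 + 0 + c.0 + 0)) | (b.(0 + 0) | 0) | —b→ m4, —c→ m5
  m2 = ((c.0)\{b,c} + (0 + 0 + c.0 + 0)) | ((0 + 0) | (a.0 + 0 | 0)) | —a→ m4, —c→ m6
  m3 = 0 | (b.(0 + 0) | (a.0 + 0 | 0)) | —a→ m5, —b→ m6
  m4 = ((c.0)\{b,c} + (0 + 0 + c.0 + 0)) | ((0 + 0) | 0) | —c→ m7
  m5 = 0 | (b.(0 + 0) | 0) | —b→ m7
  m6 = 0 | ((0 + 0) | (a.0 + 0 | 0)) | —a→ m7
  m7 = 0 | ((0 + 0) | 0) | ∅
Reachable graph of Q (8 states):
  n0 = ((c.0)\{b,c} + (0 + 0 + c.0)) | (b.(0 + 0) | (a.0 + 0 | 0)) | —a→ n1, —b→ n2, —c→ n3
  n1 = ((c.0)\{b,c} + (0 + 0 + c.0)) | (b.(0 + 0) | 0) | —b→ n4, —c→ n5
  n2 = ((c.0)\{b,c} + (0 + 0 + c.0)) | ((0 + 0) | (a.0 + 0 | 0)) | —a→ n4, —c→ n6
  n3 = 0 | (b.(0 + 0) | (a.0 + 0 | 0)) | —a→ n5, —b→ n6
  n4 = ((c.0)\{b,c} + (0 + 0 + c.0)) | ((0 + 0) | 0) | —c→ n7
  n5 = 0 | (b.(0 + 0) | 0) | —b→ n7
  n6 = 0 | ((0 + 0) | (a.0 + 0 | 0)) | —a→ n7
  n7 = 0 | ((0 + 0) | 0) | ∅
Coarsest stable partition (strong bisimilarity classes):
  B0 = {m0, n0}
  B1 = {m2, n2}
  B2 = {m6, n6}
  B3 = {m7, n7}
  B4 = {m4, n4}
  B5 = {m3, n3}
  B6 = {m5, n5}
  B7 = {m1, n1}
m0 ∈ B0, n0 ∈ B0 → same block
Bisimilar ⇒ trace-equivalent.

traces(P) = traces(Q)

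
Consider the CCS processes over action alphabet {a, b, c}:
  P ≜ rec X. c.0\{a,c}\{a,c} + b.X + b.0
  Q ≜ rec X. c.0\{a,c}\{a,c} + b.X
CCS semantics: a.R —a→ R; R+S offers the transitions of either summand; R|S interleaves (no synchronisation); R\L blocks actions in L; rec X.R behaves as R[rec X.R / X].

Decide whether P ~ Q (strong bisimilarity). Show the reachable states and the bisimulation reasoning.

P's transition system — 3 states:
  m0 = rec X. c.0\{a,c}\{a,c} + b.X + b.0 ⊢ —b→ m0, —b→ m1, —c→ m2
  m1 = 0 ⊢ deadlocked
  m2 = 0\{a,c}\{a,c} ⊢ deadlocked
Q's transition system — 2 states:
  n0 = rec X. c.0\{a,c}\{a,c} + b.X ⊢ —b→ n0, —c→ n1
  n1 = 0\{a,c}\{a,c} ⊢ deadlocked
Coarsest stable partition (strong bisimilarity classes):
  B0 = {m0}
  B1 = {m1, m2, n1}
  B2 = {n0}
m0 ∈ B0, n0 ∈ B2 → different blocks

NO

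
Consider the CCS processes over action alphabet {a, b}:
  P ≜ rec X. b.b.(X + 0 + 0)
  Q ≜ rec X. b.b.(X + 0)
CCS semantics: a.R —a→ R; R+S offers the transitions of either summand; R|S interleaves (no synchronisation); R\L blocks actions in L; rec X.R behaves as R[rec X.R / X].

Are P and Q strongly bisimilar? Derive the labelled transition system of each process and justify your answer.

bisimilar

P's transition system — 3 states:
  u0 = rec X. b.b.(X + 0 + 0) | --b--▸ u1
  u1 = b.((rec X. b.b.(X + 0 + 0)) + 0 + 0) | --b--▸ u2
  u2 = (rec X. b.b.(X + 0 + 0)) + 0 + 0 | --b--▸ u1
Q's transition system — 3 states:
  v0 = rec X. b.b.(X + 0) | --b--▸ v1
  v1 = b.((rec X. b.b.(X + 0)) + 0) | --b--▸ v2
  v2 = (rec X. b.b.(X + 0)) + 0 | --b--▸ v1
Coarsest stable partition (strong bisimilarity classes):
  B0 = {u0, u1, u2, v0, v1, v2}
u0 ∈ B0, v0 ∈ B0 → same block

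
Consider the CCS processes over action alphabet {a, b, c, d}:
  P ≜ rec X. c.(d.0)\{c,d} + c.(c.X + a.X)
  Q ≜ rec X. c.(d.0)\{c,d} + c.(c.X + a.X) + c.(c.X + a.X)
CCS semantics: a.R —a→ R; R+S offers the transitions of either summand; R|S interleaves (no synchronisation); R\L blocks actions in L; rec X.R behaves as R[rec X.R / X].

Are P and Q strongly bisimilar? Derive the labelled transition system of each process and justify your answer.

P ~ Q

Reachable graph of P (3 states):
  s0 = rec X. c.(d.0)\{c,d} + c.(c.X + a.X) has moves =c=> s1, =c=> s2
  s1 = (d.0)\{c,d} has moves ·
  s2 = c.(rec X. c.(d.0)\{c,d} + c.(c.X + a.X)) + a.(rec X. c.(d.0)\{c,d} + c.(c.X + a.X)) has moves =a=> s0, =c=> s0
Reachable graph of Q (3 states):
  t0 = rec X. c.(d.0)\{c,d} + c.(c.X + a.X) + c.(c.X + a.X) has moves =c=> t1, =c=> t2
  t1 = (d.0)\{c,d} has moves ·
  t2 = c.(rec X. c.(d.0)\{c,d} + c.(c.X + a.X) + c.(c.X + a.X)) + a.(rec X. c.(d.0)\{c,d} + c.(c.X + a.X) + c.(c.X + a.X)) has moves =a=> t0, =c=> t0
Partition-refinement fixed point:
  B0 = {s0, t0}
  B1 = {s2, t2}
  B2 = {s1, t1}
s0 ∈ B0, t0 ∈ B0 → same block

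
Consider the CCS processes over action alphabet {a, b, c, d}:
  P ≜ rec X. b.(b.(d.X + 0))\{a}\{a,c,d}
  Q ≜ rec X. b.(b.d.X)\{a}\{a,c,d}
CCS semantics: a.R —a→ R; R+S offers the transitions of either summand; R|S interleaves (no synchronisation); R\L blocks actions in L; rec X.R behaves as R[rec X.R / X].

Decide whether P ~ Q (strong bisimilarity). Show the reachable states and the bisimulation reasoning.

bisimilar

LTS(P): 3 reachable states
  s0 = rec X. b.(b.(d.X + 0))\{a}\{a,c,d} → =b=> s1
  s1 = (b.(d.(rec X. b.(b.(d.X + 0))\{a}\{a,c,d}) + 0))\{a}\{a,c,d} → =b=> s2
  s2 = (d.(rec X. b.(b.(d.X + 0))\{a}\{a,c,d}) + 0)\{a}\{a,c,d} → ·
LTS(Q): 3 reachable states
  t0 = rec X. b.(b.d.X)\{a}\{a,c,d} → =b=> t1
  t1 = (b.d.(rec X. b.(b.d.X)\{a}\{a,c,d}))\{a}\{a,c,d} → =b=> t2
  t2 = (d.(rec X. b.(b.d.X)\{a}\{a,c,d}))\{a}\{a,c,d} → ·
Coarsest stable partition (strong bisimilarity classes):
  B0 = {s0, t0}
  B1 = {s1, t1}
  B2 = {s2, t2}
s0 ∈ B0, t0 ∈ B0 → same block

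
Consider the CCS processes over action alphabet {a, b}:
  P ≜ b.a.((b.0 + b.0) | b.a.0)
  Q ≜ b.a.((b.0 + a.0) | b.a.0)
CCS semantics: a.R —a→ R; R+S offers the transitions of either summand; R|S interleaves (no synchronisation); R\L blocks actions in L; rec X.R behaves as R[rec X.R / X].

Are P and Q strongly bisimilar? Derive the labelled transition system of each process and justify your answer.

Reachable graph of P (8 states):
  p0 = b.a.((b.0 + b.0) | b.a.0) ⊢ ··b··> p1
  p1 = a.((b.0 + b.0) | b.a.0) ⊢ ··a··> p2
  p2 = (b.0 + b.0) | b.a.0 ⊢ ··b··> p3, ··b··> p4
  p3 = (b.0 + b.0) | a.0 ⊢ ··a··> p5, ··b··> p6
  p4 = 0 | b.a.0 ⊢ ··b··> p6
  p5 = (b.0 + b.0) | 0 ⊢ ··b··> p7
  p6 = 0 | a.0 ⊢ ··a··> p7
  p7 = 0 | 0 ⊢ (no moves)
Reachable graph of Q (8 states):
  q0 = b.a.((b.0 + a.0) | b.a.0) ⊢ ··b··> q1
  q1 = a.((b.0 + a.0) | b.a.0) ⊢ ··a··> q2
  q2 = (b.0 + a.0) | b.a.0 ⊢ ··a··> q3, ··b··> q3, ··b··> q4
  q3 = 0 | b.a.0 ⊢ ··b··> q5
  q4 = (b.0 + a.0) | a.0 ⊢ ··a··> q5, ··a··> q6, ··b··> q5
  q5 = 0 | a.0 ⊢ ··a··> q7
  q6 = (b.0 + a.0) | 0 ⊢ ··a··> q7, ··b··> q7
  q7 = 0 | 0 ⊢ (no moves)
Bisimilarity quotient blocks:
  B0 = {p0}
  B1 = {p1}
  B2 = {p2}
  B3 = {p4, q3}
  B4 = {p6, q5}
  B5 = {p7, q7}
  B6 = {p3}
  B7 = {p5}
  B8 = {q0}
  B9 = {q1}
  B10 = {q2}
  B11 = {q4}
  B12 = {q6}
p0 ∈ B0, q0 ∈ B8 → different blocks

P ≁ Q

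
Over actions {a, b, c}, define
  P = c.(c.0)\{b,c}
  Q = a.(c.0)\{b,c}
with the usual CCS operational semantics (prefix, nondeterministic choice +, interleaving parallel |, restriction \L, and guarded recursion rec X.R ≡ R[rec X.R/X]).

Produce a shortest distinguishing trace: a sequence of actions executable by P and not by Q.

P's transition system — 2 states:
  s0 = c.(c.0)\{b,c} :: ··c··> s1
  s1 = (c.0)\{b,c} :: (no moves)
Q's transition system — 2 states:
  t0 = a.(c.0)\{b,c} :: ··a··> t1
  t1 = (c.0)\{b,c} :: (no moves)
Trace ⟨c⟩ through P, begin at {s0}:
  [1] c ⇒ {s1}
  P completes σ.
Trace ⟨c⟩ through Q, begin at {t0}:
  [1] c ⇒ ∅ (Q stuck)

c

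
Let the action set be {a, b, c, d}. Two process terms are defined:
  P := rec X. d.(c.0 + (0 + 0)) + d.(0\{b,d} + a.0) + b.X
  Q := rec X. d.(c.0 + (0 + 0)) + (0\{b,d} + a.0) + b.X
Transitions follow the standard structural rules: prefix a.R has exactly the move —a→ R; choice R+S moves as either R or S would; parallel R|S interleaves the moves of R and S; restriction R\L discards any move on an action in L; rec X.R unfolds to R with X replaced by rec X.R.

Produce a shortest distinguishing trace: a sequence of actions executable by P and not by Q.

Reachable graph of P (4 states):
  p0 = rec X. d.(c.0 + (0 + 0)) + d.(0\{b,d} + a.0) + b.X | —b→ p0, —d→ p1, —d→ p2
  p1 = 0\{b,d} + a.0 | —a→ p3
  p2 = c.0 + (0 + 0) | —c→ p3
  p3 = 0 | stopped
Reachable graph of Q (3 states):
  q0 = rec X. d.(c.0 + (0 + 0)) + (0\{b,d} + a.0) + b.X | —a→ q1, —b→ q0, —d→ q2
  q1 = 0 | stopped
  q2 = c.0 + (0 + 0) | —c→ q1
Trace ⟨da⟩ through P, begin at {p0}:
  step 1 (d): {p1, p2}
  step 2 (a): {p3}
  — P admits the full trace.
Trace ⟨da⟩ through Q, begin at {q0}:
  step 1 (d): {q2}
  step 2 (a): ∅ (Q stuck)

da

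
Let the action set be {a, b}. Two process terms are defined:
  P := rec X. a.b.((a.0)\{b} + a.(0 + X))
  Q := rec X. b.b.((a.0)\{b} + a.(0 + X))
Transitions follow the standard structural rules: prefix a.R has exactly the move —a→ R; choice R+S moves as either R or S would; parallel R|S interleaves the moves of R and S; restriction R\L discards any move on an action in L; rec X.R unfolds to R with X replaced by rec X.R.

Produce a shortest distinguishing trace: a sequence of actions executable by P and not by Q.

Reachable graph of P (5 states):
  s0 = rec X. a.b.((a.0)\{b} + a.(0 + X)) :: =a=> s1
  s1 = b.((a.0)\{b} + a.(0 + (rec X. a.b.((a.0)\{b} + a.(0 + X))))) :: =b=> s2
  s2 = (a.0)\{b} + a.(0 + (rec X. a.b.((a.0)\{b} + a.(0 + X)))) :: =a=> s3, =a=> s4
  s3 = 0 + (rec X. a.b.((a.0)\{b} + a.(0 + X))) :: =a=> s1
  s4 = 0\{b} :: ·
Reachable graph of Q (5 states):
  t0 = rec X. b.b.((a.0)\{b} + a.(0 + X)) :: =b=> t1
  t1 = b.((a.0)\{b} + a.(0 + (rec X. b.b.((a.0)\{b} + a.(0 + X))))) :: =b=> t2
  t2 = (a.0)\{b} + a.(0 + (rec X. b.b.((a.0)\{b} + a.(0 + X)))) :: =a=> t3, =a=> t4
  t3 = 0 + (rec X. b.b.((a.0)\{b} + a.(0 + X))) :: =b=> t1
  t4 = 0\{b} :: ·
Trace ⟨a⟩ through P, begin at {s0}:
  [1] a ⇒ {s1}
  ✓ P
Trace ⟨a⟩ through Q, begin at {t0}:
  [1] a ⇒ ∅ (Q stuck)

a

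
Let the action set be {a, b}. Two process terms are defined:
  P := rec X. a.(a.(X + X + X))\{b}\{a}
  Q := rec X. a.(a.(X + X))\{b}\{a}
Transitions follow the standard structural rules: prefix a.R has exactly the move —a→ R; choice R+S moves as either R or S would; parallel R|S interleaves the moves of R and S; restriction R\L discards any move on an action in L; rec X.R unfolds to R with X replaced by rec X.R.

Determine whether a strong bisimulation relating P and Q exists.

Reachable graph of P (2 states):
  p0 = rec X. a.(a.(X + X + X))\{b}\{a} | -a-> p1
  p1 = (a.((rec X. a.(a.(X + X + X))\{b}\{a}) + (rec X. a.(a.(X + X + X))\{b}\{a}) + (rec X. a.(a.(X + X + X))\{b}\{a})))\{b}\{a} | ·
Reachable graph of Q (2 states):
  q0 = rec X. a.(a.(X + X))\{b}\{a} | -a-> q1
  q1 = (a.((rec X. a.(a.(X + X))\{b}\{a}) + (rec X. a.(a.(X + X))\{b}\{a})))\{b}\{a} | ·
Bisimilarity quotient blocks:
  B0 = {p0, q0}
  B1 = {p1, q1}
p0 ∈ B0, q0 ∈ B0 → same block

P ~ Q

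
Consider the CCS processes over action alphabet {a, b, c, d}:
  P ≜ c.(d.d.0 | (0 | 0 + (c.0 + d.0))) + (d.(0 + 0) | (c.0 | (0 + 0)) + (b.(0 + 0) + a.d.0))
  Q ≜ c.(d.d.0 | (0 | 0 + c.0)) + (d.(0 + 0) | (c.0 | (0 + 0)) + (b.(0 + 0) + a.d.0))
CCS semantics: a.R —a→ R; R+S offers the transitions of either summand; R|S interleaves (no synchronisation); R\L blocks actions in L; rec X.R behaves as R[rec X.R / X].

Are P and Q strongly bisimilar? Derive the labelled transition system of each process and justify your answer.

LTS(P): 13 reachable states
  s0 = c.(d.d.0 | (0 | 0 + (c.0 + d.0))) + (d.(0 + 0) | (c.0 | (0 + 0)) + (b.(0 + 0) + a.d.0)) | —a→ s1, —b→ s2, —c→ s3, —c→ s4, —d→ s5
  s1 = d.0 | —d→ s6
  s2 = 0 + 0 | stopped
  s3 = d.(0 + 0) | (0 | (0 + 0)) | —d→ s7
  s4 = d.d.0 | (0 | 0 + (c.0 + d.0)) | —c→ s8, —d→ s8, —d→ s9
  s5 = (0 + 0) | (c.0 | (0 + 0)) | —c→ s7
  s6 = 0 | stopped
  s7 = (0 + 0) | (0 | (0 + 0)) | stopped
  s8 = d.d.0 | 0 | —d→ s10
  s9 = d.0 | (0 | 0 + (c.0 + d.0)) | —c→ s10, —d→ s10, —d→ s11
  s10 = d.0 | 0 | —d→ s12
  s11 = 0 | (0 | 0 + (c.0 + d.0)) | —c→ s12, —d→ s12
  s12 = 0 | 0 | stopped
LTS(Q): 13 reachable states
  t0 = c.(d.d.0 | (0 | 0 + c.0)) + (d.(0 + 0) | (c.0 | (0 + 0)) + (b.(0 + 0) + a.d.0)) | —a→ t1, —b→ t2, —c→ t3, —c→ t4, —d→ t5
  t1 = d.0 | —d→ t6
  t2 = 0 + 0 | stopped
  t3 = d.(0 + 0) | (0 | (0 + 0)) | —d→ t7
  t4 = d.d.0 | (0 | 0 + c.0) | —c→ t8, —d→ t9
  t5 = (0 + 0) | (c.0 | (0 + 0)) | —c→ t7
  t6 = 0 | stopped
  t7 = (0 + 0) | (0 | (0 + 0)) | stopped
  t8 = d.d.0 | 0 | —d→ t10
  t9 = d.0 | (0 | 0 + c.0) | —c→ t10, —d→ t11
  t10 = d.0 | 0 | —d→ t12
  t11 = 0 | (0 | 0 + c.0) | —c→ t12
  t12 = 0 | 0 | stopped
Partition-refinement fixed point:
  B0 = {s0}
  B1 = {s4}
  B2 = {s8, t8}
  B3 = {s1, s10, s3, t1, t10, t3}
  B4 = {s12, s2, s6, s7, t12, t2, t6, t7}
  B5 = {s9}
  B6 = {s11}
  B7 = {s5, t11, t5}
  B8 = {t0}
  B9 = {t4}
  B10 = {t9}
s0 ∈ B0, t0 ∈ B8 → different blocks

not bisimilar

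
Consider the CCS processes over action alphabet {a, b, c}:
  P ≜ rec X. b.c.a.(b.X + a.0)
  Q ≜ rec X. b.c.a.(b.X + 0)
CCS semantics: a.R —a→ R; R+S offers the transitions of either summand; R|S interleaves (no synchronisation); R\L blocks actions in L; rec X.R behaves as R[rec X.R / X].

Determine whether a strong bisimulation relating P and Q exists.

NO

P's transition system — 5 states:
  u0 = rec X. b.c.a.(b.X + a.0) has moves -b-> u1
  u1 = c.a.(b.(rec X. b.c.a.(b.X + a.0)) + a.0) has moves -c-> u2
  u2 = a.(b.(rec X. b.c.a.(b.X + a.0)) + a.0) has moves -a-> u3
  u3 = b.(rec X. b.c.a.(b.X + a.0)) + a.0 has moves -a-> u4, -b-> u0
  u4 = 0 has moves stopped
Q's transition system — 4 states:
  v0 = rec X. b.c.a.(b.X + 0) has moves -b-> v1
  v1 = c.a.(b.(rec X. b.c.a.(b.X + 0)) + 0) has moves -c-> v2
  v2 = a.(b.(rec X. b.c.a.(b.X + 0)) + 0) has moves -a-> v3
  v3 = b.(rec X. b.c.a.(b.X + 0)) + 0 has moves -b-> v0
Partition-refinement fixed point:
  B0 = {u0}
  B1 = {u1}
  B2 = {u2}
  B3 = {u3}
  B4 = {u4}
  B5 = {v0}
  B6 = {v1}
  B7 = {v2}
  B8 = {v3}
u0 ∈ B0, v0 ∈ B5 → different blocks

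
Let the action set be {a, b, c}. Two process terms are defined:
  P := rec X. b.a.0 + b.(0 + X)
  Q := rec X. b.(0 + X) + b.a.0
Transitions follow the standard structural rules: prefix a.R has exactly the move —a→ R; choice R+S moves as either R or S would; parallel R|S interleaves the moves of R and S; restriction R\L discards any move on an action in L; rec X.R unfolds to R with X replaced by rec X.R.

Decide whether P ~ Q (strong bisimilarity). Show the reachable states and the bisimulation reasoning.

bisimilar

LTS(P): 4 reachable states
  p0 = rec X. b.a.0 + b.(0 + X) ⊢ --b--▸ p1, --b--▸ p2
  p1 = 0 + (rec X. b.a.0 + b.(0 + X)) ⊢ --b--▸ p1, --b--▸ p2
  p2 = a.0 ⊢ --a--▸ p3
  p3 = 0 ⊢ deadlocked
LTS(Q): 4 reachable states
  q0 = rec X. b.(0 + X) + b.a.0 ⊢ --b--▸ q1, --b--▸ q2
  q1 = 0 + (rec X. b.(0 + X) + b.a.0) ⊢ --b--▸ q1, --b--▸ q2
  q2 = a.0 ⊢ --a--▸ q3
  q3 = 0 ⊢ deadlocked
Bisimilarity quotient blocks:
  B0 = {p0, p1, q0, q1}
  B1 = {p2, q2}
  B2 = {p3, q3}
p0 ∈ B0, q0 ∈ B0 → same block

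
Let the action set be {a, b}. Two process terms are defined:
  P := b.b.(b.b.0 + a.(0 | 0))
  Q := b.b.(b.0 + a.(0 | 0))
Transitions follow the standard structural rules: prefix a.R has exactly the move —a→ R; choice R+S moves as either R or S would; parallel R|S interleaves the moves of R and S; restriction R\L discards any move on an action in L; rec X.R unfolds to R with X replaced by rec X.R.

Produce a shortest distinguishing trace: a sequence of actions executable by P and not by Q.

bbbb

Reachable graph of P (6 states):
  p0 = b.b.(b.b.0 + a.(0 | 0)) | —b→ p1
  p1 = b.(b.b.0 + a.(0 | 0)) | —b→ p2
  p2 = b.b.0 + a.(0 | 0) | —a→ p3, —b→ p4
  p3 = 0 | 0 | stopped
  p4 = b.0 | —b→ p5
  p5 = 0 | stopped
Reachable graph of Q (5 states):
  q0 = b.b.(b.0 + a.(0 | 0)) | —b→ q1
  q1 = b.(b.0 + a.(0 | 0)) | —b→ q2
  q2 = b.0 + a.(0 | 0) | —a→ q3, —b→ q4
  q3 = 0 | 0 | stopped
  q4 = 0 | stopped
Trace ⟨bbbb⟩ through P, begin at {p0}:
  after b @ step 1: {p1}
  after b @ step 2: {p2}
  after b @ step 3: {p4}
  after b @ step 4: {p5}
  — P admits the full trace.
Trace ⟨bbbb⟩ through Q, begin at {q0}:
  after b @ step 1: {q1}
  after b @ step 2: {q2}
  after b @ step 3: {q4}
  after b @ step 4: ∅  — Q cannot continue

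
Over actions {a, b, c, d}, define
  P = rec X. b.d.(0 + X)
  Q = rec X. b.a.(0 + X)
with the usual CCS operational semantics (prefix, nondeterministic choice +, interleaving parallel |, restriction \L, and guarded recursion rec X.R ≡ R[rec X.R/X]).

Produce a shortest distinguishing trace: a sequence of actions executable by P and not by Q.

bd

P's transition system — 3 states:
  m0 = rec X. b.d.(0 + X) has moves =b=> m1
  m1 = d.(0 + (rec X. b.d.(0 + X))) has moves =d=> m2
  m2 = 0 + (rec X. b.d.(0 + X)) has moves =b=> m1
Q's transition system — 3 states:
  n0 = rec X. b.a.(0 + X) has moves =b=> n1
  n1 = a.(0 + (rec X. b.a.(0 + X))) has moves =a=> n2
  n2 = 0 + (rec X. b.a.(0 + X)) has moves =b=> n1
Trace ⟨bd⟩ through P, begin at {m0}:
  [1] b ⇒ {m1}
  [2] d ⇒ {m2}
  P completes σ.
Trace ⟨bd⟩ through Q, begin at {n0}:
  [1] b ⇒ {n1}
  [2] d ⇒ no successor for Q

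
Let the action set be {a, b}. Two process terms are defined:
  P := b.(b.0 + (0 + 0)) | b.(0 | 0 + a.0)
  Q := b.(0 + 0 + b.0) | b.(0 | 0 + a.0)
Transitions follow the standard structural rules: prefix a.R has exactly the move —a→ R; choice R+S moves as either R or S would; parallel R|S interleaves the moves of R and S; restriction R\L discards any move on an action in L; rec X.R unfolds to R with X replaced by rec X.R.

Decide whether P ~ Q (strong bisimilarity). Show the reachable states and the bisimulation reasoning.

Reachable graph of P (9 states):
  m0 = b.(b.0 + (0 + 0)) | b.(0 | 0 + a.0) | -b-> m1, -b-> m2
  m1 = (b.0 + (0 + 0)) | b.(0 | 0 + a.0) | -b-> m3, -b-> m4
  m2 = b.(b.0 + (0 + 0)) | (0 | 0 + a.0) | -a-> m5, -b-> m3
  m3 = (b.0 + (0 + 0)) | (0 | 0 + a.0) | -a-> m6, -b-> m7
  m4 = 0 | b.(0 | 0 + a.0) | -b-> m7
  m5 = b.(b.0 + (0 + 0)) | 0 | -b-> m6
  m6 = (b.0 + (0 + 0)) | 0 | -b-> m8
  m7 = 0 | (0 | 0 + a.0) | -a-> m8
  m8 = 0 | 0 | stopped
Reachable graph of Q (9 states):
  n0 = b.(0 + 0 + b.0) | b.(0 | 0 + a.0) | -b-> n1, -b-> n2
  n1 = (0 + 0 + b.0) | b.(0 | 0 + a.0) | -b-> n3, -b-> n4
  n2 = b.(0 + 0 + b.0) | (0 | 0 + a.0) | -a-> n5, -b-> n3
  n3 = (0 + 0 + b.0) | (0 | 0 + a.0) | -a-> n6, -b-> n7
  n4 = 0 | b.(0 | 0 + a.0) | -b-> n7
  n5 = b.(0 + 0 + b.0) | 0 | -b-> n6
  n6 = (0 + 0 + b.0) | 0 | -b-> n8
  n7 = 0 | (0 | 0 + a.0) | -a-> n8
  n8 = 0 | 0 | stopped
Partition-refinement fixed point:
  B0 = {m0, n0}
  B1 = {m2, n2}
  B2 = {m3, n3}
  B3 = {m6, n6}
  B4 = {m8, n8}
  B5 = {m7, n7}
  B6 = {m5, n5}
  B7 = {m1, n1}
  B8 = {m4, n4}
m0 ∈ B0, n0 ∈ B0 → same block

P ~ Q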